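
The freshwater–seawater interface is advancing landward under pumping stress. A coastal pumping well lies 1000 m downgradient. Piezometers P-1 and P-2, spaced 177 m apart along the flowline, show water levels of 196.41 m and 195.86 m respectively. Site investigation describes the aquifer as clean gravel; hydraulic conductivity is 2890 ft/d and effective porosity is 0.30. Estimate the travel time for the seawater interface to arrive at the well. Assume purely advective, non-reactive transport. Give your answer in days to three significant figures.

Hydraulic gradient i = (196.41 − 195.86) / 177 = 0.55 / 177 = 0.003107
K = 2890 ft/d × 0.3048 = 880.9 m/d
Specific discharge q = 880.9 × 0.003107 = 2.737 m/d
Seepage velocity v = q / n = 2.737 / 0.30 = 9.124 m/d
t = L / v = 1000 / 9.124 = 109.6 d

110 days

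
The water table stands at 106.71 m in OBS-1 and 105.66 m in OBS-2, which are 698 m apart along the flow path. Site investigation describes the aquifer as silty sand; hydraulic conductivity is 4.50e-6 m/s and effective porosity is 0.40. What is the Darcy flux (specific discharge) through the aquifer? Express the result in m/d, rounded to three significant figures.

Hydraulic gradient i = (106.71 − 105.66) / 698 = 1.05 / 698 = 0.001504
K = 4.50e-6 m/s × 86400 s/d = 0.3888 m/d
Darcy flux q = K·i = 0.3888 × 0.001504 = 5.849e-4 m/d

5.85e-4 m/d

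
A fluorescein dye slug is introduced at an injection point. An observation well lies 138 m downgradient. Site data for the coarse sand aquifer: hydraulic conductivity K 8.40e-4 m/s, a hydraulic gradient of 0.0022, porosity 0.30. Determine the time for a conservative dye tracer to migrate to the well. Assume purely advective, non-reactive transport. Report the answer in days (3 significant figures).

K = 8.40e-4 m/s × 86400 s/d = 72.58 m/d
Darcy flux q = K·i = 72.58 × 0.0022 = 0.1597 m/d
Average linear velocity = 0.1597 / 0.30 = 0.5322 m/d
t = L / v = 138 / 0.5322 = 259.3 d

259 days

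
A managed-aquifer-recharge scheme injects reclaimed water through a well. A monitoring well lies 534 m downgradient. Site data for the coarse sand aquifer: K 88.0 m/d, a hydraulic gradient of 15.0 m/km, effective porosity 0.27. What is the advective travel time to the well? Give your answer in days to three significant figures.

109 days

q = Ki = 88.0 × 0.015 = 1.320 m/d
v = Ki/n = 88.0·0.015/0.27 = 4.889 m/d
t = L / v = 534 / 4.889 = 109.2 d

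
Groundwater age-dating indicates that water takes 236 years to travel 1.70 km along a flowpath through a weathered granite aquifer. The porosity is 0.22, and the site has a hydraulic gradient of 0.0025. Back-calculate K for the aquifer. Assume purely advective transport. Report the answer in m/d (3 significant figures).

1.74 m/d

t = 236 years = 86140 d
L = 1.70 km = 1700 m
v = L / t = 1700 / 86140 = 0.01974 m/d
K = v · n / i = 0.01974 × 0.22 / 0.0025 = 1.74 m/d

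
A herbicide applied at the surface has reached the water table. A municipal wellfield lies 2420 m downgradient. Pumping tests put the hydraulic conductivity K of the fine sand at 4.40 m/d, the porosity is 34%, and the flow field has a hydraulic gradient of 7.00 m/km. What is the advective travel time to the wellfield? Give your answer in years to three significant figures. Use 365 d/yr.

73.2 years

Darcy flux q = K·i = 4.40 × 0.0070 = 0.03080 m/d
Average linear velocity = 0.03080 / 0.34 = 0.09059 m/d
t = L / v = 2420 / 0.09059 = 26710 d
   = 26710 / 365 = 73.2 yr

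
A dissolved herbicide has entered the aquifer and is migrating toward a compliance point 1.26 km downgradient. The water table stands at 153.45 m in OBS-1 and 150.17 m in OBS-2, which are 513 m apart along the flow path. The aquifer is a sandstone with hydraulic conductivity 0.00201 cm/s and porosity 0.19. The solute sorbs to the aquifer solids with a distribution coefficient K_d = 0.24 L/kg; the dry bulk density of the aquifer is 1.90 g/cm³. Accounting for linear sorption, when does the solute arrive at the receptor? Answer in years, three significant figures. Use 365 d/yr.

Hydraulic gradient i = (153.45 − 150.17) / 513 = 3.28 / 513 = 0.006394
K = 0.00201 cm/s × 864 = 1.737 m/d
Darcy flux q = K·i = 1.737 × 0.006394 = 0.01110 m/d
v = Ki/n = 1.737·0.006394/0.19 = 0.05844 m/d
Retardation R = 1 + ρ_b·K_d/n = 1 + 1.90×0.24/0.19 = 3.400
Contaminant velocity v_c = v/R = 0.05844/3.400 = 0.01719 m/d
L = 1.26 km = 1260 m
t = L/v_c = 1260/0.01719 = 73310 d
   = 73310/365 = 201 yr

201 years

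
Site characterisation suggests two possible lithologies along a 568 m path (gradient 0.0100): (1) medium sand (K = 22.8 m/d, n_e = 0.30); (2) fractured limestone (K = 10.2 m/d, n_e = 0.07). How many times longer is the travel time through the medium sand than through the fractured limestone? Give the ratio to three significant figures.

Unit 1 (medium sand): v = 22.8×0.010/0.30 = 0.7600 m/d, t = 568/0.7600 = 747.4 d
Unit 2 (fractured limestone): v = 10.2×0.010/0.07 = 1.457 m/d, t = 568/1.457 = 389.8 d
t(medium sand) / t(fractured limestone) = 747.4/389.8 = 1.92

1.92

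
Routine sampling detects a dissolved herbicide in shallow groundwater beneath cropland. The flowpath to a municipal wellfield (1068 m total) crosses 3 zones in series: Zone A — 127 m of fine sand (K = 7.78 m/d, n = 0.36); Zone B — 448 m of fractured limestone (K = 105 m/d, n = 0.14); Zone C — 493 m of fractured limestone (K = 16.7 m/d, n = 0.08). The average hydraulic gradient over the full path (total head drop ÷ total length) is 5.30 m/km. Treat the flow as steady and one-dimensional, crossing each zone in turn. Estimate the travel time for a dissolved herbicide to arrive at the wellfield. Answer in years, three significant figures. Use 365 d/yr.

Steady 1-D flow in series ⇒ the Darcy flux q is identical in every zone and the zone head losses add (resistances L/K in series).
Σ(L/K) = 127/7.78 + 448/105 + 493/16.7 = 16.32 + 4.267 + 29.52 = 50.11 d
K_eq = L_total / Σ(L/K) = 1068 / 50.11 = 21.31 m/d
q = K_eq · i = 21.31 × 0.0053 = 0.1130 m/d (same in every zone)
Zone A: v = q/n = 0.1130/0.36 = 0.3138 m/d → t_A = 127/0.3138 = 404.8 d
Zone B: v = q/n = 0.1130/0.14 = 0.8068 m/d → t_B = 448/0.8068 = 555.3 d
Zone C: v = q/n = 0.1130/0.08 = 1.412 m/d → t_C = 493/1.412 = 349.2 d
Total t = 404.8 + 555.3 + 349.2 = 1309 d
   = 1309 / 365 = 3.59 yr

3.59 years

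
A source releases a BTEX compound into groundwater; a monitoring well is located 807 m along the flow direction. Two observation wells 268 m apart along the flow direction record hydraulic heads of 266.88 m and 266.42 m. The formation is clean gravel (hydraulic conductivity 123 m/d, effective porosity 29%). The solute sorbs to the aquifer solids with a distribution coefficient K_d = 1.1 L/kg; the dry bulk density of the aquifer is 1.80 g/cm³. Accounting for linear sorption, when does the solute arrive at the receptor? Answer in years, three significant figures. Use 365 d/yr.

Hydraulic gradient i = (266.88 − 266.42) / 268 = 0.46 / 268 = 0.001716
q = Ki = 123 × 0.001716 = 0.2111 m/d
v = Ki/n = 123·0.001716/0.29 = 0.7280 m/d
Retardation R = 1 + ρ_b·K_d/n = 1 + 1.80×1.1/0.29 = 7.828
Contaminant velocity v_c = v/R = 0.7280/7.828 = 0.09300 m/d
t = L/v_c = 807/0.09300 = 8677 d
   = 8677/365 = 23.8 yr

23.8 years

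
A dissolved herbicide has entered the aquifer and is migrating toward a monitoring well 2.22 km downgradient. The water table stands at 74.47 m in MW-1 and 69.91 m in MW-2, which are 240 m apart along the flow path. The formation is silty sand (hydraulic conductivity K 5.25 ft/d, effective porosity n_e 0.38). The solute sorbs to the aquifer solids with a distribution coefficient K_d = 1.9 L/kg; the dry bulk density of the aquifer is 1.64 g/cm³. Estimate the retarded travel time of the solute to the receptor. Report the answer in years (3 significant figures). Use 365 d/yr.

699 years

Hydraulic gradient i = (74.47 − 69.91) / 240 = 4.56 / 240 = 0.01900
K = 5.25 ft/d × 0.3048 = 1.600 m/d
q = Ki = 1.600 × 0.01900 = 0.03040 m/d
v_s = q/n_e = 0.03040/0.38 = 0.08001 m/d
Retardation R = 1 + ρ_b·K_d/n = 1 + 1.64×1.9/0.38 = 9.200
Contaminant velocity v_c = v/R = 0.08001/9.200 = 0.008697 m/d
L = 2.22 km = 2220 m
t = L/v_c = 2220/0.008697 = 255300 d
   = 255300/365 = 699 yr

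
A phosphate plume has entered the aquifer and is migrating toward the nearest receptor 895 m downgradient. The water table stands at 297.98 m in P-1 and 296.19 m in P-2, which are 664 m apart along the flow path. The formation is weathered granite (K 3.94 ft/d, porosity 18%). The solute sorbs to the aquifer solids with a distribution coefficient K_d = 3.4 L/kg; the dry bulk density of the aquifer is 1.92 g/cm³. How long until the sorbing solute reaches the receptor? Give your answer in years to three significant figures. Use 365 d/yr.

Hydraulic gradient i = (297.98 − 296.19) / 664 = 1.79 / 664 = 0.002696
K = 3.94 ft/d × 0.3048 = 1.201 m/d
q = Ki = 1.201 × 0.002696 = 0.003237 m/d
v = Ki/n = 1.201·0.002696/0.18 = 0.01799 m/d
Retardation R = 1 + ρ_b·K_d/n = 1 + 1.92×3.4/0.18 = 37.27
Contaminant velocity v_c = v/R = 0.01799/37.27 = 4.826e-4 m/d
t = L/v_c = 895/4.826e-4 = 1.854e6 d
   = 1.854e6/365 = 5080 yr

5080 years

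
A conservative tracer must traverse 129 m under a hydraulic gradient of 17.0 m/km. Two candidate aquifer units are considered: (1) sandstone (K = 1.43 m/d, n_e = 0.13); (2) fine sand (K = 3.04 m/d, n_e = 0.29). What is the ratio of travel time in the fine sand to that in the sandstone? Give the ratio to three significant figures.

Unit 1 (sandstone): v = 1.43×0.017/0.13 = 0.1870 m/d, t = 129/0.1870 = 689.8 d
Unit 2 (fine sand): v = 3.04×0.017/0.29 = 0.1782 m/d, t = 129/0.1782 = 723.9 d
t(fine sand) / t(sandstone) = 723.9/689.8 = 1.05

1.05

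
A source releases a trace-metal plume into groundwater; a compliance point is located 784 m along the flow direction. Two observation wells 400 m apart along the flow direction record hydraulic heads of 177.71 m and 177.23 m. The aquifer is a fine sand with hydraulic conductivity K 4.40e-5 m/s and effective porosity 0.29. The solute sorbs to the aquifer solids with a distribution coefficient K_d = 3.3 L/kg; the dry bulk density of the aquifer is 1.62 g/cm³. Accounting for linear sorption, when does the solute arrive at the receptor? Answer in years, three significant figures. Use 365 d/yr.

Hydraulic gradient i = (177.71 − 177.23) / 400 = 0.48 / 400 = 0.001200
K = 4.40e-5 m/s × 86400 s/d = 3.802 m/d
q = Ki = 3.802 × 0.001200 = 0.004562 m/d
v_s = q/n_e = 0.004562/0.29 = 0.01573 m/d
Retardation R = 1 + ρ_b·K_d/n = 1 + 1.62×3.3/0.29 = 19.43
Contaminant velocity v_c = v/R = 0.01573/19.43 = 8.094e-4 m/d
t = L/v_c = 784/8.094e-4 = 968600 d
   = 968600/365 = 2650 yr

2650 years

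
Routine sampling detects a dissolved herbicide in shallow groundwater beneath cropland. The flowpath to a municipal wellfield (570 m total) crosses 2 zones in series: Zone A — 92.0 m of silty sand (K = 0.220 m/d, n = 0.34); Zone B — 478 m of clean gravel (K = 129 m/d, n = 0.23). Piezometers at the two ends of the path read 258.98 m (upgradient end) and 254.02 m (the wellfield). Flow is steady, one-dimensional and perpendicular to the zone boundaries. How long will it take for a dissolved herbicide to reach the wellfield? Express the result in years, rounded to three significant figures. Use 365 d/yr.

Total head drop ΔH = 258.98 − 254.02 = 4.96 m
Continuity: the same q passes through each zone, so ΔH = q·Σ(L_j/K_j) — the zones act as resistances in series.
Σ(L/K) = 92.0/0.220 + 478/129 = 418.2 + 3.705 = 421.9 d
q = ΔH / Σ(L/K) = 4.96 / 421.9 = 0.01176 m/d (same in every zone)
Zone A: v = q/n = 0.01176/0.34 = 0.03458 m/d → t_A = 92.0/0.03458 = 2661 d
Zone B: v = q/n = 0.01176/0.23 = 0.05112 m/d → t_B = 478/0.05112 = 9351 d
Total t = 2661 + 9351 = 12010 d
   = 12010 / 365 = 32.9 yr

32.9 years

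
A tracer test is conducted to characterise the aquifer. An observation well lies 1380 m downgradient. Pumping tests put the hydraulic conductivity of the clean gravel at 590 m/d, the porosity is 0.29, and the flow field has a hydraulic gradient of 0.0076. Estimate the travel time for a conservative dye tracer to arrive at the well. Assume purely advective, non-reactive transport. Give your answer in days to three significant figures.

Specific discharge q = 590 × 0.0076 = 4.484 m/d
v_s = q/n_e = 4.484/0.29 = 15.46 m/d
t = L / v = 1380 / 15.46 = 89.25 d

89.3 days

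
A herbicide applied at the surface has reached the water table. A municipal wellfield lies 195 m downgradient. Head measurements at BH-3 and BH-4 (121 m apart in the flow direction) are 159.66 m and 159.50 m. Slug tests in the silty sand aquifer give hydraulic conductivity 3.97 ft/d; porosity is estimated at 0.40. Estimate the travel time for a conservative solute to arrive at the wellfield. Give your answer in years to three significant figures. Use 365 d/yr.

134 years

Hydraulic gradient i = (159.66 − 159.50) / 121 = 0.16 / 121 = 0.001322
K = 3.97 ft/d × 0.3048 = 1.210 m/d
Specific discharge q = 1.210 × 0.001322 = 0.001600 m/d
v = Ki/n = 1.210·0.001322/0.40 = 0.004000 m/d
t = L / v = 195 / 0.004000 = 48750 d
   = 48750 / 365 = 134 yr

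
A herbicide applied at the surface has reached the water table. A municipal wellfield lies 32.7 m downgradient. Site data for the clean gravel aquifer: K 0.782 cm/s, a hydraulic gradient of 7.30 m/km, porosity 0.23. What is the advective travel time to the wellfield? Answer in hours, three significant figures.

K = 0.782 cm/s × 864 = 675.6 m/d
Specific discharge q = 675.6 × 0.0073 = 4.932 m/d
v_s = q/n_e = 4.932/0.23 = 21.44 m/d
t = L / v = 32.7 / 21.44 = 1.525 d
   = 1.525 × 24 = 36.6 h

36.6 hours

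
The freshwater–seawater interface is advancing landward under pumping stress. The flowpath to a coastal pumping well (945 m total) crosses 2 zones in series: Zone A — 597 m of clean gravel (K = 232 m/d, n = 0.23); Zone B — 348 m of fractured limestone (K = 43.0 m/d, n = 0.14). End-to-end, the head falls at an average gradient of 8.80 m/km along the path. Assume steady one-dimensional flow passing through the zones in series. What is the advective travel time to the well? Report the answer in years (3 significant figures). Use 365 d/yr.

0.654 years

Continuity: the same q passes through each zone, so ΔH = q·Σ(L_j/K_j) — the zones act as resistances in series.
Σ(L/K) = 597/232 + 348/43.0 = 2.573 + 8.093 = 10.67 d
K_eq = L_total / Σ(L/K) = 945 / 10.67 = 88.60 m/d
q = K_eq · i = 88.60 × 0.0088 = 0.7797 m/d (same in every zone)
Zone A: v = q/n = 0.7797/0.23 = 3.390 m/d → t_A = 597/3.390 = 176.1 d
Zone B: v = q/n = 0.7797/0.14 = 5.569 m/d → t_B = 348/5.569 = 62.49 d
Total t = 176.1 + 62.49 = 238.6 d
   = 238.6 / 365 = 0.654 yr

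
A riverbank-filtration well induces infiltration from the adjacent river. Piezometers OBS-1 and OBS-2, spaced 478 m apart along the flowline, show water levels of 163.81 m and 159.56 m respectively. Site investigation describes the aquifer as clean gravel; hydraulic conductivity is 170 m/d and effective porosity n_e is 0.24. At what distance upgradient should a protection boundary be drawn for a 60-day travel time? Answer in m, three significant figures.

378 m

Hydraulic gradient i = (163.81 − 159.56) / 478 = 4.25 / 478 = 0.008891
q = Ki = 170 × 0.008891 = 1.512 m/d
Seepage velocity v = q / n = 1.512 / 0.24 = 6.298 m/d
L = v × T = 6.298 × 60 = 377.9 m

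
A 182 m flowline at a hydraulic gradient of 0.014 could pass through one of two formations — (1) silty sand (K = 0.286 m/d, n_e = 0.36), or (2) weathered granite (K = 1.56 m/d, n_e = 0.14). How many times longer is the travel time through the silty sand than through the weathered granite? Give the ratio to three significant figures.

Unit 1 (silty sand): v = 0.286×0.014/0.36 = 0.01112 m/d, t = 182/0.01112 = 16360 d
Unit 2 (weathered granite): v = 1.56×0.014/0.14 = 0.1560 m/d, t = 182/0.1560 = 1167 d
t(silty sand) / t(weathered granite) = 16360/1167 = 14.0

14.0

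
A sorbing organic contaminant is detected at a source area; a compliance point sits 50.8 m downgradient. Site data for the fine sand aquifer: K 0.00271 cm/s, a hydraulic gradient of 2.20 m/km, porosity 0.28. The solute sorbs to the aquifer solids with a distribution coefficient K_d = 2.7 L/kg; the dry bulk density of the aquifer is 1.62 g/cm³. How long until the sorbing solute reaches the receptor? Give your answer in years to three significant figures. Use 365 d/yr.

K = 0.00271 cm/s × 864 = 2.341 m/d
Darcy flux q = K·i = 2.341 × 0.0022 = 0.005151 m/d
Seepage velocity v = q / n = 0.005151 / 0.28 = 0.01840 m/d
Retardation R = 1 + ρ_b·K_d/n = 1 + 1.62×2.7/0.28 = 16.62
Contaminant velocity v_c = v/R = 0.01840/16.62 = 0.001107 m/d
t = L/v_c = 50.8/0.001107 = 45900 d
   = 45900/365 = 126 yr

126 years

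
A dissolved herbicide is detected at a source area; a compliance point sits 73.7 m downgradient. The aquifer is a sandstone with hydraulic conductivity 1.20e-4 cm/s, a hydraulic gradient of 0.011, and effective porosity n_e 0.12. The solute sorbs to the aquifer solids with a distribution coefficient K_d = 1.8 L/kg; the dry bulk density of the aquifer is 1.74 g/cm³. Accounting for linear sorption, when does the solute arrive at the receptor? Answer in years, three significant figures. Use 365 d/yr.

K = 1.20e-4 cm/s × 864 = 0.1037 m/d
Darcy flux q = K·i = 0.1037 × 0.011 = 0.001140 m/d
Average linear velocity = 0.001140 / 0.12 = 0.009504 m/d
Retardation R = 1 + ρ_b·K_d/n = 1 + 1.74×1.8/0.12 = 27.10
Contaminant velocity v_c = v/R = 0.009504/27.10 = 3.507e-4 m/d
t = L/v_c = 73.7/3.507e-4 = 210200 d
   = 210200/365 = 576 yr

576 years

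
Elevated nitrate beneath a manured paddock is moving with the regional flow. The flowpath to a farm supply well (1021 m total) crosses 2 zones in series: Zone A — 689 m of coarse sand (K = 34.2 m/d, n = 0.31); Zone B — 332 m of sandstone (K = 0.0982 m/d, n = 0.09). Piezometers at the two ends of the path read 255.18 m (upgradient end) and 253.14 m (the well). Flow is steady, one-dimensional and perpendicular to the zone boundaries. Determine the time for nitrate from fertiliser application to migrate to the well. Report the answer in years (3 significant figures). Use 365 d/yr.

1110 years

Total head drop ΔH = 255.18 − 253.14 = 2.04 m
Continuity: the same q passes through each zone, so ΔH = q·Σ(L_j/K_j) — the zones act as resistances in series.
Σ(L/K) = 689/34.2 + 332/0.0982 = 20.15 + 3381 = 3401 d
q = ΔH / Σ(L/K) = 2.04 / 3401 = 5.998e-4 m/d (same in every zone)
Zone A: v = q/n = 5.998e-4/0.31 = 0.001935 m/d → t_A = 689/0.001935 = 356100 d
Zone B: v = q/n = 5.998e-4/0.09 = 0.006665 m/d → t_B = 332/0.006665 = 49810 d
Total t = 356100 + 49810 = 405900 d
   = 405900 / 365 = 1110 yr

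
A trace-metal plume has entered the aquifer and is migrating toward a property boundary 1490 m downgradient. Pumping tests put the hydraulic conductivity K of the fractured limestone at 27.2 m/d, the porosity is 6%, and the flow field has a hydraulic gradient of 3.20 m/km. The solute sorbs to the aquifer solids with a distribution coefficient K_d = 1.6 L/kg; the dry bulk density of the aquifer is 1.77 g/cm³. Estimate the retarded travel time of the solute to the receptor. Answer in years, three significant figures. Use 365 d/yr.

136 years

Specific discharge q = 27.2 × 0.0032 = 0.08704 m/d
Average linear velocity = 0.08704 / 0.06 = 1.451 m/d
Retardation R = 1 + ρ_b·K_d/n = 1 + 1.77×1.6/0.06 = 48.20
Contaminant velocity v_c = v/R = 1.451/48.20 = 0.03010 m/d
t = L/v_c = 1490/0.03010 = 49510 d
   = 49510/365 = 136 yr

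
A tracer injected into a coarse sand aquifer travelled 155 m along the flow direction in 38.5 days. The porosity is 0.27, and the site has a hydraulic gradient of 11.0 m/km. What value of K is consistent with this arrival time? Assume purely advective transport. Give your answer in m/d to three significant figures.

v = L / t = 155 / 38.5 = 4.026 m/d
K = v · n / i = 4.026 × 0.27 / 0.011 = 98.8 m/d

98.8 m/d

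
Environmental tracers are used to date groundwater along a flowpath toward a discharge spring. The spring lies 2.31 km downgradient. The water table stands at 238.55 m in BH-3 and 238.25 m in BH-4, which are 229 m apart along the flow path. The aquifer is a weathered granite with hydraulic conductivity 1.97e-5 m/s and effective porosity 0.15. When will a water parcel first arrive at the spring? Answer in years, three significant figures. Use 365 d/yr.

426 years

Hydraulic gradient i = (238.55 − 238.25) / 229 = 0.30 / 229 = 0.001310
K = 1.97e-5 m/s × 86400 s/d = 1.702 m/d
Specific discharge q = 1.702 × 0.001310 = 0.002230 m/d
v = Ki/n = 1.702·0.001310/0.15 = 0.01487 m/d
L = 2.31 km = 2310 m
t = L / v = 2310 / 0.01487 = 155400 d
   = 155400 / 365 = 426 yr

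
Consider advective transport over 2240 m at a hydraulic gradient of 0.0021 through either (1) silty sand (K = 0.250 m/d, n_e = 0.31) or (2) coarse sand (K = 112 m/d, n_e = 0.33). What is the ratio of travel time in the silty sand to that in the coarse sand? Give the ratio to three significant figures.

Unit 1 (silty sand): v = 0.250×0.0021/0.31 = 0.001694 m/d, t = 2240/0.001694 = 1.323e6 d
Unit 2 (coarse sand): v = 112×0.0021/0.33 = 0.7127 m/d, t = 2240/0.7127 = 3143 d
t(silty sand) / t(coarse sand) = 1.323e6/3143 = 421

421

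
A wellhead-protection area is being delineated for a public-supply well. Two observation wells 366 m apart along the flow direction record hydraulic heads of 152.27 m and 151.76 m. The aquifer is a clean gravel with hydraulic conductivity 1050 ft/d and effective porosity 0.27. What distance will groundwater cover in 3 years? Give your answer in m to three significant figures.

1810 m

Hydraulic gradient i = (152.27 − 151.76) / 366 = 0.51 / 366 = 0.001393
K = 1050 ft/d × 0.3048 = 320.0 m/d
Specific discharge q = 320.0 × 0.001393 = 0.4460 m/d
Seepage velocity v = q / n = 0.4460 / 0.27 = 1.652 m/d
T = 3 yr × 365 = 1095 d
L = v × T = 1.652 × 1095 = 1809 m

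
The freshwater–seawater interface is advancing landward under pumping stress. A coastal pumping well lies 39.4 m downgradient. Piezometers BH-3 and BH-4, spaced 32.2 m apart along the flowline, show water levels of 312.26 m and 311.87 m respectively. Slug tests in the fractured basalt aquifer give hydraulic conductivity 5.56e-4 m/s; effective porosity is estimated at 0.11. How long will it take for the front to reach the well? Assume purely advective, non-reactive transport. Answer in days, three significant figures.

Hydraulic gradient i = (312.26 − 311.87) / 32.2 = 0.39 / 32.2 = 0.01211
K = 5.56e-4 m/s × 86400 s/d = 48.04 m/d
Specific discharge q = 48.04 × 0.01211 = 0.5818 m/d
v_s = q/n_e = 0.5818/0.11 = 5.289 m/d
t = L / v = 39.4 / 5.289 = 7.449 d

7.45 days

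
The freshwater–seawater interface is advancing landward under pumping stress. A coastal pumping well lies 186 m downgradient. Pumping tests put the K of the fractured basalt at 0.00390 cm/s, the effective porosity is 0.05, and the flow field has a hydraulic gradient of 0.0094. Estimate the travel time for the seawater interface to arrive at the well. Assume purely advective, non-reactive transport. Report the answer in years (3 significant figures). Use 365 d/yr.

0.804 years

K = 0.00390 cm/s × 864 = 3.370 m/d
q = Ki = 3.370 × 0.0094 = 0.03167 m/d
v = Ki/n = 3.370·0.0094/0.05 = 0.6335 m/d
t = L / v = 186 / 0.6335 = 293.6 d
   = 293.6 / 365 = 0.804 yr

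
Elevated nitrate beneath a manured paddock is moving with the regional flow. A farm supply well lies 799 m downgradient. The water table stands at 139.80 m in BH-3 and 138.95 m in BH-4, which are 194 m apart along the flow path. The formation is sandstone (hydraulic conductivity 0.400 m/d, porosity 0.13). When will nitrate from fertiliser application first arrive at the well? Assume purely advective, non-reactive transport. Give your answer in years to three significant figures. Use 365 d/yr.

Hydraulic gradient i = (139.80 − 138.95) / 194 = 0.85 / 194 = 0.004381
Darcy flux q = K·i = 0.400 × 0.004381 = 0.001753 m/d
v = Ki/n = 0.400·0.004381/0.13 = 0.01348 m/d
t = L / v = 799 / 0.01348 = 59270 d
   = 59270 / 365 = 162 yr

162 years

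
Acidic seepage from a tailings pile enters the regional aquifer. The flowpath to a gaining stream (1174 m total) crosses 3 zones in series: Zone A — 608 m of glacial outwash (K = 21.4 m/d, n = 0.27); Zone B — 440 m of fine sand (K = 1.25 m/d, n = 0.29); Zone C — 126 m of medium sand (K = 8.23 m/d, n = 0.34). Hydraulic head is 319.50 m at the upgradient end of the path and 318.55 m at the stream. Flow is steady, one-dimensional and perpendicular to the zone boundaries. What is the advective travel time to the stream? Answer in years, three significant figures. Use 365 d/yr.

382 years

Total head drop ΔH = 319.50 − 318.55 = 0.95 m
Steady 1-D flow in series ⇒ the Darcy flux q is identical in every zone and the zone head losses add (resistances L/K in series).
Σ(L/K) = 608/21.4 + 440/1.25 + 126/8.23 = 28.41 + 352.0 + 15.31 = 395.7 d
q = ΔH / Σ(L/K) = 0.95 / 395.7 = 0.002401 m/d (same in every zone)
Zone A: v = q/n = 0.002401/0.27 = 0.008891 m/d → t_A = 608/0.008891 = 68380 d
Zone B: v = q/n = 0.002401/0.29 = 0.008278 m/d → t_B = 440/0.008278 = 53150 d
Zone C: v = q/n = 0.002401/0.34 = 0.007061 m/d → t_C = 126/0.007061 = 17840 d
Total t = 68380 + 53150 + 17840 = 139400 d
   = 139400 / 365 = 382 yr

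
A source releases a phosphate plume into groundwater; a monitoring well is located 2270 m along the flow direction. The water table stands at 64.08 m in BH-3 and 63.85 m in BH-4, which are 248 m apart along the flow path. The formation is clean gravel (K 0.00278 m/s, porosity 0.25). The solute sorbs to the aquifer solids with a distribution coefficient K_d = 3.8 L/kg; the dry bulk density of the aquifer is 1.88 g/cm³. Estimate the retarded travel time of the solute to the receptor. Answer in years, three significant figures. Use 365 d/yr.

206 years

Hydraulic gradient i = (64.08 − 63.85) / 248 = 0.23 / 248 = 9.274e-4
K = 0.00278 m/s × 86400 s/d = 240.2 m/d
Specific discharge q = 240.2 × 9.274e-4 = 0.2228 m/d
v = Ki/n = 240.2·9.274e-4/0.25 = 0.8910 m/d
Retardation R = 1 + ρ_b·K_d/n = 1 + 1.88×3.8/0.25 = 29.58
Contaminant velocity v_c = v/R = 0.8910/29.58 = 0.03013 m/d
t = L/v_c = 2270/0.03013 = 75350 d
   = 75350/365 = 206 yr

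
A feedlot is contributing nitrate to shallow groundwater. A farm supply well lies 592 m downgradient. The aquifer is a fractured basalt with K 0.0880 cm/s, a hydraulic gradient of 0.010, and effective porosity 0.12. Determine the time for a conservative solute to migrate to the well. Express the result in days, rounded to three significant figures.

K = 0.0880 cm/s × 864 = 76.03 m/d
q = Ki = 76.03 × 0.010 = 0.7603 m/d
Average linear velocity = 0.7603 / 0.12 = 6.336 m/d
t = L / v = 592 / 6.336 = 93.43 d

93.4 days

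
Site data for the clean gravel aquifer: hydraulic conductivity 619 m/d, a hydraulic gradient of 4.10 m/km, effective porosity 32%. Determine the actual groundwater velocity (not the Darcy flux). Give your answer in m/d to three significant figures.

q = Ki = 619 × 0.0041 = 2.538 m/d
v_s = q/n_e = 2.538/0.32 = 7.931 m/d

7.93 m/d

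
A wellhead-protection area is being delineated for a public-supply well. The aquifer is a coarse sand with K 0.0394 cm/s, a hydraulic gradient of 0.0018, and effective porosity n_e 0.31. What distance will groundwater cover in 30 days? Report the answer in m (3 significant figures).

5.93 m

K = 0.0394 cm/s × 864 = 34.04 m/d
Darcy flux q = K·i = 34.04 × 0.0018 = 0.06127 m/d
Average linear velocity = 0.06127 / 0.31 = 0.1977 m/d
L = v × T = 0.1977 × 30 = 5.930 m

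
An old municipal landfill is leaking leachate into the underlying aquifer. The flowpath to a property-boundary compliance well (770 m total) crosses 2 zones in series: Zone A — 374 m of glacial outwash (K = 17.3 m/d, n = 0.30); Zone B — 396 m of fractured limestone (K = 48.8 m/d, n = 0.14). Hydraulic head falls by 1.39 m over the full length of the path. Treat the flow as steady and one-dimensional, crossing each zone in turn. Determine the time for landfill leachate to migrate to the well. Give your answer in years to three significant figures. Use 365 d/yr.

Steady 1-D flow in series ⇒ the Darcy flux q is identical in every zone and the zone head losses add (resistances L/K in series).
Σ(L/K) = 374/17.3 + 396/48.8 = 21.62 + 8.115 = 29.73 d
q = ΔH / Σ(L/K) = 1.39 / 29.73 = 0.04675 m/d (same in every zone)
Zone A: v = q/n = 0.04675/0.30 = 0.1558 m/d → t_A = 374/0.1558 = 2400 d
Zone B: v = q/n = 0.04675/0.14 = 0.3339 m/d → t_B = 396/0.3339 = 1186 d
Total t = 2400 + 1186 = 3586 d
   = 3586 / 365 = 9.82 yr

9.82 years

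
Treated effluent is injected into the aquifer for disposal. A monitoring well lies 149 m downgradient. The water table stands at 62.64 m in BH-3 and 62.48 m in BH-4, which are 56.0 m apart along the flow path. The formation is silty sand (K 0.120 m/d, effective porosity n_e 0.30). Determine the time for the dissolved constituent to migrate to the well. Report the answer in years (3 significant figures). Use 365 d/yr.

Hydraulic gradient i = (62.64 − 62.48) / 56.0 = 0.16 / 56.0 = 0.002857
Darcy flux q = K·i = 0.120 × 0.002857 = 3.429e-4 m/d
Average linear velocity = 3.429e-4 / 0.30 = 0.001143 m/d
t = L / v = 149 / 0.001143 = 130400 d
   = 130400 / 365 = 357 yr

357 years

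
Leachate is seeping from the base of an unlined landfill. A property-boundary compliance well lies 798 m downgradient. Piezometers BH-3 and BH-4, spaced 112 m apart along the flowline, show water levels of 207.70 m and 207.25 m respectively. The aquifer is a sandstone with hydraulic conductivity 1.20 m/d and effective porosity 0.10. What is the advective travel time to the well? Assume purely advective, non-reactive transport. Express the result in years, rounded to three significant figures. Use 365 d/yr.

45.3 years

Hydraulic gradient i = (207.70 − 207.25) / 112 = 0.45 / 112 = 0.004018
q = Ki = 1.20 × 0.004018 = 0.004821 m/d
v = Ki/n = 1.20·0.004018/0.10 = 0.04821 m/d
t = L / v = 798 / 0.04821 = 16550 d
   = 16550 / 365 = 45.3 yr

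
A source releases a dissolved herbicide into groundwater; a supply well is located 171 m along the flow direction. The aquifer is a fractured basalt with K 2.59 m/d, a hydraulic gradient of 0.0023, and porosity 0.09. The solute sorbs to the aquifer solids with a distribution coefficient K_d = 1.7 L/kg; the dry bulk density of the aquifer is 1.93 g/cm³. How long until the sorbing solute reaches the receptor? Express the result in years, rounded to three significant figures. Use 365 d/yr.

Specific discharge q = 2.59 × 0.0023 = 0.005957 m/d
Average linear velocity = 0.005957 / 0.09 = 0.06619 m/d
Retardation R = 1 + ρ_b·K_d/n = 1 + 1.93×1.7/0.09 = 37.46
Contaminant velocity v_c = v/R = 0.06619/37.46 = 0.001767 m/d
t = L/v_c = 171/0.001767 = 96770 d
   = 96770/365 = 265 yr

265 years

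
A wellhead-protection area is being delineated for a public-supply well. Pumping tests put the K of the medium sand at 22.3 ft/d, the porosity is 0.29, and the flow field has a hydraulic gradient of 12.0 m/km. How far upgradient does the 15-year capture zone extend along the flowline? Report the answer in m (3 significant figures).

K = 22.3 ft/d × 0.3048 = 6.797 m/d
q = Ki = 6.797 × 0.012 = 0.08156 m/d
v_s = q/n_e = 0.08156/0.29 = 0.2813 m/d
T = 15 yr × 365 = 5475 d
L = v × T = 0.2813 × 5475 = 1540 m

1540 m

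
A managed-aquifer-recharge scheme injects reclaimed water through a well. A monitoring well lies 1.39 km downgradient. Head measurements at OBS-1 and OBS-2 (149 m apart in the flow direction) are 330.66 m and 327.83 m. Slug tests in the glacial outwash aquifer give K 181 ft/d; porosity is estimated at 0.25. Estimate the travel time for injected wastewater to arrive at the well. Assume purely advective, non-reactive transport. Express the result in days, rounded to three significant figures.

332 days

Hydraulic gradient i = (330.66 − 327.83) / 149 = 2.83 / 149 = 0.01899
K = 181 ft/d × 0.3048 = 55.17 m/d
Darcy flux q = K·i = 55.17 × 0.01899 = 1.048 m/d
v = Ki/n = 55.17·0.01899/0.25 = 4.191 m/d
L = 1.39 km = 1390 m
t = L / v = 1390 / 4.191 = 331.6 d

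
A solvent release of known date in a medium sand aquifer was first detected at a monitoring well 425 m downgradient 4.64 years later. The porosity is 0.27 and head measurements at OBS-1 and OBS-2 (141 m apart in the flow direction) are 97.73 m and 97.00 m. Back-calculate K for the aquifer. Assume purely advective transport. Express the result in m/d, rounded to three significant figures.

Hydraulic gradient i = (97.73 − 97.00) / 141 = 0.73 / 141 = 0.005177
t = 4.64 years = 1694 d
v = L / t = 425 / 1694 = 0.2509 m/d
K = v · n / i = 0.2509 × 0.27 / 0.005177 = 13.1 m/d

13.1 m/d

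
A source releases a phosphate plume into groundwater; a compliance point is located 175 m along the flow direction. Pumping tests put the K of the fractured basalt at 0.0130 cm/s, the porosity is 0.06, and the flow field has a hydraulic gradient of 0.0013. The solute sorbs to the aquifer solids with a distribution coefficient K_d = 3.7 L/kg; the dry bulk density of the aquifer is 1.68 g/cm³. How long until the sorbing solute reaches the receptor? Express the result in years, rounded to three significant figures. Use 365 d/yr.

K = 0.0130 cm/s × 864 = 11.23 m/d
Darcy flux q = K·i = 11.23 × 0.0013 = 0.01460 m/d
v = Ki/n = 11.23·0.0013/0.06 = 0.2434 m/d
Retardation R = 1 + ρ_b·K_d/n = 1 + 1.68×3.7/0.06 = 104.6
Contaminant velocity v_c = v/R = 0.2434/104.6 = 0.002327 m/d
t = L/v_c = 175/0.002327 = 75220 d
   = 75220/365 = 206 yr

206 years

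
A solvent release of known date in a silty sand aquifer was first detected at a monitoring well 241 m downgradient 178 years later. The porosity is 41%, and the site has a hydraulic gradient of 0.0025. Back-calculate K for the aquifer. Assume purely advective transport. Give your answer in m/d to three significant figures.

0.608 m/d

t = 178 years = 64970 d
v = L / t = 241 / 64970 = 0.003709 m/d
K = v · n / i = 0.003709 × 0.41 / 0.0025 = 0.608 m/d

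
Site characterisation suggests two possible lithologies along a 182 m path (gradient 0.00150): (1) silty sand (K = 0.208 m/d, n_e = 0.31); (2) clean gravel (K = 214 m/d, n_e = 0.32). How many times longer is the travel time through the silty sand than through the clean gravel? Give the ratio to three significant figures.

997

Unit 1 (silty sand): v = 0.208×0.0015/0.31 = 0.001006 m/d, t = 182/0.001006 = 180800 d
Unit 2 (clean gravel): v = 214×0.0015/0.32 = 1.003 m/d, t = 182/1.003 = 181.4 d
t(silty sand) / t(clean gravel) = 180800/181.4 = 997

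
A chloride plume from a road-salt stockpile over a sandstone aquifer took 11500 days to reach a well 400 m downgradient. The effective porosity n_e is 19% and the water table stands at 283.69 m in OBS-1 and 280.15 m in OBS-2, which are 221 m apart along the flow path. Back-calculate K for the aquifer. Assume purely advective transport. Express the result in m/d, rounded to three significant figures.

0.413 m/d

Hydraulic gradient i = (283.69 − 280.15) / 221 = 3.54 / 221 = 0.01602
v = L / t = 400 / 11500 = 0.03478 m/d
K = v · n / i = 0.03478 × 0.19 / 0.01602 = 0.413 m/d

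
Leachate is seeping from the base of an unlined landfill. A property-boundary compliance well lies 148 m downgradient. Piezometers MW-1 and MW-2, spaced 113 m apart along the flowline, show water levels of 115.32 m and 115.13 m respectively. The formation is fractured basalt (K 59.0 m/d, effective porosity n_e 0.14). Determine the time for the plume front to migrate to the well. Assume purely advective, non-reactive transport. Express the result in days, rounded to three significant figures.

Hydraulic gradient i = (115.32 − 115.13) / 113 = 0.19 / 113 = 0.001681
Darcy flux q = K·i = 59.0 × 0.001681 = 0.09920 m/d
Seepage velocity v = q / n = 0.09920 / 0.14 = 0.7086 m/d
t = L / v = 148 / 0.7086 = 208.9 d

209 days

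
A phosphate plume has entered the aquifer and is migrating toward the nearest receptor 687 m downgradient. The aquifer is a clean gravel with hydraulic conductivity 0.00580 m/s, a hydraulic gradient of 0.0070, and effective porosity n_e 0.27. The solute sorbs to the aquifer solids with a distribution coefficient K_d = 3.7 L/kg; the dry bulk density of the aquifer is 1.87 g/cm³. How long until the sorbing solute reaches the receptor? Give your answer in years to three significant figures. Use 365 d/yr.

3.86 years

K = 0.00580 m/s × 86400 s/d = 501.1 m/d
Specific discharge q = 501.1 × 0.0070 = 3.508 m/d
Average linear velocity = 3.508 / 0.27 = 12.99 m/d
Retardation R = 1 + ρ_b·K_d/n = 1 + 1.87×3.7/0.27 = 26.63
Contaminant velocity v_c = v/R = 12.99/26.63 = 0.4879 m/d
t = L/v_c = 687/0.4879 = 1408 d
   = 1408/365 = 3.86 yr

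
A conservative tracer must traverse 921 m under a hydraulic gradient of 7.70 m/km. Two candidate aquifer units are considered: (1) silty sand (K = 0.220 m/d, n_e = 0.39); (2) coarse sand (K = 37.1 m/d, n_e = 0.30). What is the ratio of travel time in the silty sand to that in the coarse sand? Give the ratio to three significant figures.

219

Unit 1 (silty sand): v = 0.220×0.0077/0.39 = 0.004344 m/d, t = 921/0.004344 = 212000 d
Unit 2 (coarse sand): v = 37.1×0.0077/0.30 = 0.9522 m/d, t = 921/0.9522 = 967.2 d
t(silty sand) / t(coarse sand) = 212000/967.2 = 219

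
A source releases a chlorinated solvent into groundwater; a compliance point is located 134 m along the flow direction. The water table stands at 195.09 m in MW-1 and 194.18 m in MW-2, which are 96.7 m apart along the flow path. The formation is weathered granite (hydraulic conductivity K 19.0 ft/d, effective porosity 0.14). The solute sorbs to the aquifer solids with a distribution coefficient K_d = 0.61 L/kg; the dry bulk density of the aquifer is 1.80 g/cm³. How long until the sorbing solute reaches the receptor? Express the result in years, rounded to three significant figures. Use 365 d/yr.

Hydraulic gradient i = (195.09 − 194.18) / 96.7 = 0.91 / 96.7 = 0.009411
K = 19.0 ft/d × 0.3048 = 5.791 m/d
Darcy flux q = K·i = 5.791 × 0.009411 = 0.05450 m/d
v_s = q/n_e = 0.05450/0.14 = 0.3893 m/d
Retardation R = 1 + ρ_b·K_d/n = 1 + 1.80×0.61/0.14 = 8.843
Contaminant velocity v_c = v/R = 0.3893/8.843 = 0.04402 m/d
t = L/v_c = 134/0.04402 = 3044 d
   = 3044/365 = 8.34 yr

8.34 years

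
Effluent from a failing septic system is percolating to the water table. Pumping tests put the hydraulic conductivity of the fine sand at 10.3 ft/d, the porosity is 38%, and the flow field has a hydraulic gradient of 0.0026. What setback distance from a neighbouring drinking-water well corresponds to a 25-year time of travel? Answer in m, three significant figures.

K = 10.3 ft/d × 0.3048 = 3.139 m/d
Specific discharge q = 3.139 × 0.0026 = 0.008163 m/d
Seepage velocity v = q / n = 0.008163 / 0.38 = 0.02148 m/d
T = 25 yr × 365 = 9125 d
L = v × T = 0.02148 × 9125 = 196.0 m

196 m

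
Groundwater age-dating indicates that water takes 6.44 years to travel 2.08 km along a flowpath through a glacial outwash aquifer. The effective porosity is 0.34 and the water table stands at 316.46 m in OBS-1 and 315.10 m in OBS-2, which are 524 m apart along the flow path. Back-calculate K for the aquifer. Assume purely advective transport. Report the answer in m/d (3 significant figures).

Hydraulic gradient i = (316.46 − 315.10) / 524 = 1.36 / 524 = 0.002595
t = 6.44 years = 2351 d
L = 2.08 km = 2080 m
v = L / t = 2080 / 2351 = 0.8849 m/d
K = v · n / i = 0.8849 × 0.34 / 0.002595 = 116 m/d

116 m/d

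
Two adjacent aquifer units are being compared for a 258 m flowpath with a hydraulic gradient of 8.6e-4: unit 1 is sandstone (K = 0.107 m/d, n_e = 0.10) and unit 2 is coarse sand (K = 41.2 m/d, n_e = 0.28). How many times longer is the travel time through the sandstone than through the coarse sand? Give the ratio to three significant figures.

138

Unit 1 (sandstone): v = 0.107×8.6e-4/0.10 = 9.202e-4 m/d, t = 258/9.202e-4 = 280400 d
Unit 2 (coarse sand): v = 41.2×8.6e-4/0.28 = 0.1265 m/d, t = 258/0.1265 = 2039 d
t(sandstone) / t(coarse sand) = 280400/2039 = 138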